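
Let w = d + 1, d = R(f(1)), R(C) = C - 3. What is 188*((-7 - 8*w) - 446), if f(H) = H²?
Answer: -83660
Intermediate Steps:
R(C) = -3 + C
d = -2 (d = -3 + 1² = -3 + 1 = -2)
w = -1 (w = -2 + 1 = -1)
188*((-7 - 8*w) - 446) = 188*((-7 - 8*(-1)) - 446) = 188*((-7 + 8) - 446) = 188*(1 - 446) = 188*(-445) = -83660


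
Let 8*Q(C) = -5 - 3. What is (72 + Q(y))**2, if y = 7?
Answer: 5041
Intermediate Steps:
Q(C) = -1 (Q(C) = (-5 - 3)/8 = (1/8)*(-8) = -1)
(72 + Q(y))**2 = (72 - 1)**2 = 71**2 = 5041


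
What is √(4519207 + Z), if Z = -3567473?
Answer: √951734 ≈ 975.57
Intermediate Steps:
√(4519207 + Z) = √(4519207 - 3567473) = √951734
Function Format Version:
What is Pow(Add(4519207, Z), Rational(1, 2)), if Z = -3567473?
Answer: Pow(951734, Rational(1, 2)) ≈ 975.57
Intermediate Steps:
Pow(Add(4519207, Z), Rational(1, 2)) = Pow(Add(4519207, -3567473), Rational(1, 2)) = Pow(951734, Rational(1, 2))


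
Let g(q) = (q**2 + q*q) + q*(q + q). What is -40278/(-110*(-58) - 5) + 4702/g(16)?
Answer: -1878237/1088000 ≈ -1.7263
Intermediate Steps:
g(q) = 4*q**2 (g(q) = (q**2 + q**2) + q*(2*q) = 2*q**2 + 2*q**2 = 4*q**2)
-40278/(-110*(-58) - 5) + 4702/g(16) = -40278/(-110*(-58) - 5) + 4702/((4*16**2)) = -40278/(6380 - 5) + 4702/((4*256)) = -40278/6375 + 4702/1024 = -40278*1/6375 + 4702*(1/1024) = -13426/2125 + 2351/512 = -1878237/1088000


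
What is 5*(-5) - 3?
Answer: -28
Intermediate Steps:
5*(-5) - 3 = -25 - 3 = -28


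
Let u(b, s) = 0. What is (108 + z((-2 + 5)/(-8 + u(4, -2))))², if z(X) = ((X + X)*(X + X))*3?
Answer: 3080025/256 ≈ 12031.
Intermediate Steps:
z(X) = 12*X² (z(X) = ((2*X)*(2*X))*3 = (4*X²)*3 = 12*X²)
(108 + z((-2 + 5)/(-8 + u(4, -2))))² = (108 + 12*((-2 + 5)/(-8 + 0))²)² = (108 + 12*(3/(-8))²)² = (108 + 12*(3*(-⅛))²)² = (108 + 12*(-3/8)²)² = (108 + 12*(9/64))² = (108 + 27/16)² = (1755/16)² = 3080025/256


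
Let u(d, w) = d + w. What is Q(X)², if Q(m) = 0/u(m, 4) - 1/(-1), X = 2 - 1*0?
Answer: 1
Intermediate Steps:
X = 2 (X = 2 + 0 = 2)
Q(m) = 1 (Q(m) = 0/(m + 4) - 1/(-1) = 0/(4 + m) - 1*(-1) = 0 + 1 = 1)
Q(X)² = 1² = 1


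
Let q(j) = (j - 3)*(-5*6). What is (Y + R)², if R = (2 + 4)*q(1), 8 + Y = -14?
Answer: 114244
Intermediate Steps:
q(j) = 90 - 30*j (q(j) = (-3 + j)*(-30) = 90 - 30*j)
Y = -22 (Y = -8 - 14 = -22)
R = 360 (R = (2 + 4)*(90 - 30*1) = 6*(90 - 30) = 6*60 = 360)
(Y + R)² = (-22 + 360)² = 338² = 114244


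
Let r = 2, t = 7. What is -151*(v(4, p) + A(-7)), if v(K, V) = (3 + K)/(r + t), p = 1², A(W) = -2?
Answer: 1661/9 ≈ 184.56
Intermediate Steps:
p = 1
v(K, V) = ⅓ + K/9 (v(K, V) = (3 + K)/(2 + 7) = (3 + K)/9 = (3 + K)*(⅑) = ⅓ + K/9)
-151*(v(4, p) + A(-7)) = -151*((⅓ + (⅑)*4) - 2) = -151*((⅓ + 4/9) - 2) = -151*(7/9 - 2) = -151*(-11/9) = 1661/9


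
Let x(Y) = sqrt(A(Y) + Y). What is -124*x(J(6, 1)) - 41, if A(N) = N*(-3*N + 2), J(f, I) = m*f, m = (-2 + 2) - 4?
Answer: -41 - 3720*I*sqrt(2) ≈ -41.0 - 5260.9*I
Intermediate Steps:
m = -4 (m = 0 - 4 = -4)
J(f, I) = -4*f
A(N) = N*(2 - 3*N)
x(Y) = sqrt(Y + Y*(2 - 3*Y)) (x(Y) = sqrt(Y*(2 - 3*Y) + Y) = sqrt(Y + Y*(2 - 3*Y)))
-124*x(J(6, 1)) - 41 = -124*sqrt(3)*sqrt((-4*6)*(1 - (-4)*6)) - 41 = -124*sqrt(3)*sqrt(-24*(1 - 1*(-24))) - 41 = -124*sqrt(3)*sqrt(-24*(1 + 24)) - 41 = -124*sqrt(3)*sqrt(-24*25) - 41 = -124*sqrt(3)*sqrt(-600) - 41 = -124*sqrt(3)*10*I*sqrt(6) - 41 = -3720*I*sqrt(2) - 41 = -41 - 3720*I*sqrt(2)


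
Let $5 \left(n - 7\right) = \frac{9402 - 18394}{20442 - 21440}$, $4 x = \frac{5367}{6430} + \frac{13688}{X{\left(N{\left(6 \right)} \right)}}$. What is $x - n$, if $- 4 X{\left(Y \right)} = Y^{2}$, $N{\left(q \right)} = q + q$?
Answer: $- \frac{11972329799}{115508520} \approx -103.65$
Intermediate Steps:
$N{\left(q \right)} = 2 q$
$X{\left(Y \right)} = - \frac{Y^{2}}{4}$
$x = - \frac{21955157}{231480}$ ($x = \frac{\frac{5367}{6430} + \frac{13688}{\left(- \frac{1}{4}\right) \left(2 \cdot 6\right)^{2}}}{4} = \frac{5367 \cdot \frac{1}{6430} + \frac{13688}{\left(- \frac{1}{4}\right) 12^{2}}}{4} = \frac{\frac{5367}{6430} + \frac{13688}{\left(- \frac{1}{4}\right) 144}}{4} = \frac{\frac{5367}{6430} + \frac{13688}{-36}}{4} = \frac{\frac{5367}{6430} + 13688 \left(- \frac{1}{36}\right)}{4} = \frac{\frac{5367}{6430} - \frac{3422}{9}}{4} = \frac{1}{4} \left(- \frac{21955157}{57870}\right) = - \frac{21955157}{231480} \approx -94.847$)
$n = \frac{21961}{2495}$ ($n = 7 + \frac{\left(9402 - 18394\right) \frac{1}{20442 - 21440}}{5} = 7 + \frac{\left(-8992\right) \frac{1}{-998}}{5} = 7 + \frac{\left(-8992\right) \left(- \frac{1}{998}\right)}{5} = 7 + \frac{1}{5} \cdot \frac{4496}{499} = 7 + \frac{4496}{2495} = \frac{21961}{2495} \approx 8.802$)
$x - n = - \frac{21955157}{231480} - \frac{21961}{2495} = - \frac{11972329799}{115508520}$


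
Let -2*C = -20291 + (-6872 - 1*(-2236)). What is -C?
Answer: -24927/2 ≈ -12464.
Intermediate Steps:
C = 24927/2 (C = -(-20291 + (-6872 - 1*(-2236)))/2 = -(-20291 + (-6872 + 2236))/2 = -(-20291 - 4636)/2 = -½*(-24927) = 24927/2 ≈ 12464.)
-C = -1*24927/2 = -24927/2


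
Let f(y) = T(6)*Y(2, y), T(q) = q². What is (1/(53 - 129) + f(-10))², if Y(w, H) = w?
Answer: 29931841/5776 ≈ 5182.1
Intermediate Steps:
f(y) = 72 (f(y) = 6²*2 = 36*2 = 72)
(1/(53 - 129) + f(-10))² = (1/(53 - 129) + 72)² = (1/(-76) + 72)² = (-1/76 + 72)² = (5471/76)² = 29931841/5776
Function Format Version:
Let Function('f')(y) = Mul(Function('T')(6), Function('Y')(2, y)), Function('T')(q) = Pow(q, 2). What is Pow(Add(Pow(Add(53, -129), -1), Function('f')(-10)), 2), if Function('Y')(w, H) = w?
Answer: Rational(29931841, 5776) ≈ 5182.1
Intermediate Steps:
Function('f')(y) = 72 (Function('f')(y) = Mul(Pow(6, 2), 2) = Mul(36, 2) = 72)
Pow(Add(Pow(Add(53, -129), -1), Function('f')(-10)), 2) = Pow(Add(Pow(Add(53, -129), -1), 72), 2) = Pow(Add(Pow(-76, -1), 72), 2) = Pow(Add(Rational(-1, 76), 72), 2) = Pow(Rational(5471, 76), 2) = Rational(29931841, 5776)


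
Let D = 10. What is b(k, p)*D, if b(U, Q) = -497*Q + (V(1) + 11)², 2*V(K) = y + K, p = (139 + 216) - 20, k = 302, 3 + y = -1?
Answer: -3328095/2 ≈ -1.6640e+6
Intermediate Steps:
y = -4 (y = -3 - 1 = -4)
p = 335 (p = 355 - 20 = 335)
V(K) = -2 + K/2 (V(K) = (-4 + K)/2 = -2 + K/2)
b(U, Q) = 361/4 - 497*Q (b(U, Q) = -497*Q + ((-2 + (½)*1) + 11)² = -497*Q + ((-2 + ½) + 11)² = -497*Q + (-3/2 + 11)² = -497*Q + (19/2)² = -497*Q + 361/4 = 361/4 - 497*Q)
b(k, p)*D = (361/4 - 497*335)*10 = (361/4 - 166495)*10 = -665619/4*10 = -3328095/2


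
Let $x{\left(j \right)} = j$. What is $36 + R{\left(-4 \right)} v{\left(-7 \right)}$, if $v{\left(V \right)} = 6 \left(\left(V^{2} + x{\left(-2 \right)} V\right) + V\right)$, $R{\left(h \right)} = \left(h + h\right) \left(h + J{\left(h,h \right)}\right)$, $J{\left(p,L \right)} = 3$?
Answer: $2724$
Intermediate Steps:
$R{\left(h \right)} = 2 h \left(3 + h\right)$ ($R{\left(h \right)} = \left(h + h\right) \left(h + 3\right) = 2 h \left(3 + h\right)$)
$v{\left(V \right)} = - 6 V + 6 V^{2}$ ($v{\left(V \right)} = 6 \left(\left(V^{2} - 2 V\right) + V\right) = 6 \left(V^{2} - V\right) = - 6 V + 6 V^{2}$)
$36 + R{\left(-4 \right)} v{\left(-7 \right)} = 36 + 2 \left(-4\right) \left(3 - 4\right) 6 \left(-7\right) \left(-1 - 7\right) = 36 + 2 \left(-4\right) \left(-1\right) 6 \left(-7\right) \left(-8\right) = 36 + 8 \cdot 336 = 36 + 2688 = 2724$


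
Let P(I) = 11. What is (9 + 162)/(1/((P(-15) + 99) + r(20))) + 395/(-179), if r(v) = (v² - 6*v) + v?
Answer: 12549295/179 ≈ 70108.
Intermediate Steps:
r(v) = v² - 5*v
(9 + 162)/(1/((P(-15) + 99) + r(20))) + 395/(-179) = (9 + 162)/(1/((11 + 99) + 20*(-5 + 20))) + 395/(-179) = 171/(1/(110 + 20*15)) + 395*(-1/179) = 171/(1/(110 + 300)) - 395/179 = 171/(1/410) - 395/179 = 171*410 - 395/179 = 70110 - 395/179 = 12549295/179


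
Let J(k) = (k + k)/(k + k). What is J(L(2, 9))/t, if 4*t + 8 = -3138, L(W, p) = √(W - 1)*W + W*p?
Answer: -2/1573 ≈ -0.0012715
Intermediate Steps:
L(W, p) = W*p + W*√(-1 + W) (L(W, p) = √(-1 + W)*W + W*p = W*√(-1 + W) + W*p = W*p + W*√(-1 + W))
J(k) = 1 (J(k) = (2*k)/((2*k)) = (2*k)*(1/(2*k)) = 1)
t = -1573/2 (t = -2 + (¼)*(-3138) = -2 - 1569/2 = -1573/2 ≈ -786.50)
J(L(2, 9))/t = 1/(-1573/2) = 1*(-2/1573) = -2/1573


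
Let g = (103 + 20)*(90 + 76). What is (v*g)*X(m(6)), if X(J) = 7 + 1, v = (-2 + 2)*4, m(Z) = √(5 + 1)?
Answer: 0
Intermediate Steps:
m(Z) = √6
v = 0 (v = 0*4 = 0)
X(J) = 8
g = 20418 (g = 123*166 = 20418)
(v*g)*X(m(6)) = (0*20418)*8 = 0*8 = 0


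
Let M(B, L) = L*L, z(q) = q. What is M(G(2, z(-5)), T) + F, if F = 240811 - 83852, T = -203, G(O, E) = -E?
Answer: 198168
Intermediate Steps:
M(B, L) = L²
F = 156959
M(G(2, z(-5)), T) + F = (-203)² + 156959 = 41209 + 156959 = 198168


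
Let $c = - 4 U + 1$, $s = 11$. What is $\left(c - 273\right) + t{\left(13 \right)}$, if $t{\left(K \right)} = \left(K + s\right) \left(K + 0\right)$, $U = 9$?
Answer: $4$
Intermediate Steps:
$c = -35$ ($c = \left(-4\right) 9 + 1 = -36 + 1 = -35$)
$t{\left(K \right)} = K \left(11 + K\right)$ ($t{\left(K \right)} = \left(K + 11\right) \left(K + 0\right) = \left(11 + K\right) K = K \left(11 + K\right)$)
$\left(c - 273\right) + t{\left(13 \right)} = \left(-35 - 273\right) + 13 \left(11 + 13\right) = -308 + 13 \cdot 24 = -308 + 312 = 4$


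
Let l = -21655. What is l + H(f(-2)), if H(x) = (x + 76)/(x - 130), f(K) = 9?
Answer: -2620340/121 ≈ -21656.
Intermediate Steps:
H(x) = (76 + x)/(-130 + x)
l + H(f(-2)) = -21655 + (76 + 9)/(-130 + 9) = -21655 + 85/(-121) = -21655 - 1/121*85 = -21655 - 85/121 = -2620340/121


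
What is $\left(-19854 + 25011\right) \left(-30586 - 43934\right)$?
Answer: $-384299640$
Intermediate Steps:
$\left(-19854 + 25011\right) \left(-30586 - 43934\right) = 5157 \left(-74520\right) = -384299640$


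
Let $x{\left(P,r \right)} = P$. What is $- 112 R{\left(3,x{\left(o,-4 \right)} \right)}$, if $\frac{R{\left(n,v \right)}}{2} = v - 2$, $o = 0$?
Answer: $448$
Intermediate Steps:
$R{\left(n,v \right)} = -4 + 2 v$ ($R{\left(n,v \right)} = 2 \left(v - 2\right) = 2 \left(-2 + v\right) = -4 + 2 v$)
$- 112 R{\left(3,x{\left(o,-4 \right)} \right)} = - 112 \left(-4 + 2 \cdot 0\right) = - 112 \left(-4 + 0\right) = \left(-112\right) \left(-4\right) = 448$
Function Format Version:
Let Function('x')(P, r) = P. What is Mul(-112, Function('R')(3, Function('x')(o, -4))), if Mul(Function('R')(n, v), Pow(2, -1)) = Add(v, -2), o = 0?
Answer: 448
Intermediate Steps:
Function('R')(n, v) = Add(-4, Mul(2, v)) (Function('R')(n, v) = Mul(2, Add(v, -2)) = Mul(2, Add(-2, v)) = Add(-4, Mul(2, v)))
Mul(-112, Function('R')(3, Function('x')(o, -4))) = Mul(-112, Add(-4, Mul(2, 0))) = Mul(-112, Add(-4, 0)) = Mul(-112, -4) = 448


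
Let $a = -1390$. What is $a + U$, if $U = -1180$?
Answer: $-2570$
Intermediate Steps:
$a + U = -1390 - 1180 = -2570$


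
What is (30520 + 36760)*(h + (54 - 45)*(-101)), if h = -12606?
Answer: -909289200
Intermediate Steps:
(30520 + 36760)*(h + (54 - 45)*(-101)) = (30520 + 36760)*(-12606 + (54 - 45)*(-101)) = 67280*(-12606 + 9*(-101)) = 67280*(-12606 - 909) = 67280*(-13515) = -909289200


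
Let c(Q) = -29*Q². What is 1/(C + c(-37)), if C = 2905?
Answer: -1/36796 ≈ -2.7177e-5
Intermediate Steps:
1/(C + c(-37)) = 1/(2905 - 29*(-37)²) = 1/(2905 - 29*1369) = 1/(2905 - 39701) = 1/(-36796) = -1/36796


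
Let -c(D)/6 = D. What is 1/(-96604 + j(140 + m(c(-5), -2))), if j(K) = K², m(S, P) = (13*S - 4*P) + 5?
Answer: 1/198245 ≈ 5.0443e-6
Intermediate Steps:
c(D) = -6*D
m(S, P) = 5 - 4*P + 13*S (m(S, P) = (-4*P + 13*S) + 5 = 5 - 4*P + 13*S)
1/(-96604 + j(140 + m(c(-5), -2))) = 1/(-96604 + (140 + (5 - 4*(-2) + 13*(-6*(-5))))²) = 1/(-96604 + (140 + (5 + 8 + 13*30))²) = 1/(-96604 + (140 + (5 + 8 + 390))²) = 1/(-96604 + (140 + 403)²) = 1/(-96604 + 543²) = 1/(-96604 + 294849) = 1/198245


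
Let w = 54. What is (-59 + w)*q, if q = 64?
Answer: -320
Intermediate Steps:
(-59 + w)*q = (-59 + 54)*64 = -5*64 = -320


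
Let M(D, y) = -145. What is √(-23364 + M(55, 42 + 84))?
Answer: I*√23509 ≈ 153.33*I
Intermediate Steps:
√(-23364 + M(55, 42 + 84)) = √(-23364 - 145) = √(-23509) = I*√23509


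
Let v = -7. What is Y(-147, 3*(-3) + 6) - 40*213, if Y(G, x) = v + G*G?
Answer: 13082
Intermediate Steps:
Y(G, x) = -7 + G**2 (Y(G, x) = -7 + G*G = -7 + G**2)
Y(-147, 3*(-3) + 6) - 40*213 = (-7 + (-147)**2) - 40*213 = (-7 + 21609) - 1*8520 = 21602 - 8520 = 13082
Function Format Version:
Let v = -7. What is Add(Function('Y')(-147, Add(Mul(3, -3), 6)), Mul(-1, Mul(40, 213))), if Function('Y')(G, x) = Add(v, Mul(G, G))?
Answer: 13082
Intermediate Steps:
Function('Y')(G, x) = Add(-7, Pow(G, 2)) (Function('Y')(G, x) = Add(-7, Mul(G, G)) = Add(-7, Pow(G, 2)))
Add(Function('Y')(-147, Add(Mul(3, -3), 6)), Mul(-1, Mul(40, 213))) = Add(Add(-7, Pow(-147, 2)), Mul(-1, Mul(40, 213))) = Add(Add(-7, 21609), Mul(-1, 8520)) = Add(21602, -8520) = 13082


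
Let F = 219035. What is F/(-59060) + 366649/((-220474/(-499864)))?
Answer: 1082415169504557/1302119444 ≈ 8.3127e+5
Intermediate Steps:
F/(-59060) + 366649/((-220474/(-499864))) = 219035/(-59060) + 366649/((-220474/(-499864))) = 219035*(-1/59060) + 366649/((-220474*(-1/499864))) = -43807/11812 + 366649/(110237/249932) = -43807/11812 + 366649*(249932/110237) = -43807/11812 + 91637317868/110237 = 1082415169504557/1302119444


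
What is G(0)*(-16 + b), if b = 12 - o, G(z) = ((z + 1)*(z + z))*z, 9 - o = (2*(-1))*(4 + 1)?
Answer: 0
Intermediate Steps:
o = 19 (o = 9 - 2*(-1)*(4 + 1) = 9 - (-2)*5 = 9 - 1*(-10) = 9 + 10 = 19)
G(z) = 2*z²*(1 + z) (G(z) = ((1 + z)*(2*z))*z = (2*z*(1 + z))*z = 2*z²*(1 + z))
b = -7 (b = 12 - 1*19 = 12 - 19 = -7)
G(0)*(-16 + b) = (2*0²*(1 + 0))*(-16 - 7) = (2*0*1)*(-23) = 0*(-23) = 0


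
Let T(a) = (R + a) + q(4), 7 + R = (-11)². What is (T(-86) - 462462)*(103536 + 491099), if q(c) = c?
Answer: -274977063050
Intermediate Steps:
R = 114 (R = -7 + (-11)² = -7 + 121 = 114)
T(a) = 118 + a (T(a) = (114 + a) + 4 = 118 + a)
(T(-86) - 462462)*(103536 + 491099) = ((118 - 86) - 462462)*(103536 + 491099) = (32 - 462462)*594635 = -462430*594635 = -274977063050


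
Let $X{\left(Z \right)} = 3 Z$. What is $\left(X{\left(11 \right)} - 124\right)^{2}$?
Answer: $8281$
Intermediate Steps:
$\left(X{\left(11 \right)} - 124\right)^{2} = \left(3 \cdot 11 - 124\right)^{2} = \left(33 - 124\right)^{2} = \left(-91\right)^{2} = 8281$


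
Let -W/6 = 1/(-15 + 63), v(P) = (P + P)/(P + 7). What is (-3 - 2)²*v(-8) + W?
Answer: 3199/8 ≈ 399.88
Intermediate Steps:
v(P) = 2*P/(7 + P) (v(P) = (2*P)/(7 + P) = 2*P/(7 + P))
W = -⅛ (W = -6/(-15 + 63) = -6/48 = -6*1/48 = -⅛ ≈ -0.12500)
(-3 - 2)²*v(-8) + W = (-3 - 2)²*(2*(-8)/(7 - 8)) - ⅛ = (-5)²*(2*(-8)/(-1)) - ⅛ = 25*(2*(-8)*(-1)) - ⅛ = 25*16 - ⅛ = 400 - ⅛ = 3199/8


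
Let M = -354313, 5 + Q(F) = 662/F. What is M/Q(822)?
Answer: 145622643/1724 ≈ 84468.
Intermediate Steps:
Q(F) = -5 + 662/F
M/Q(822) = -354313/(-5 + 662/822) = -354313/(-5 + 662*(1/822)) = -354313/(-5 + 331/411) = -354313/(-1724/411) = -354313*(-411/1724) = 145622643/1724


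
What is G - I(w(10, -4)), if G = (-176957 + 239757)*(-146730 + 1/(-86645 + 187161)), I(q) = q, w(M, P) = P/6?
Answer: -694664367130642/75387 ≈ -9.2146e+9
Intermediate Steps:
w(M, P) = P/6 (w(M, P) = P*(1/6) = P/6)
G = -231554789060300/25129 (G = 62800*(-146730 + 1/100516) = 62800*(-14748712679/100516) = -231554789060300/25129 ≈ -9.2146e+9)
G - I(w(10, -4)) = -231554789060300/25129 - (-4)/6 = -231554789060300/25129 - 1*(-2/3) = -231554789060300/25129 + 2/3 = -694664367130642/75387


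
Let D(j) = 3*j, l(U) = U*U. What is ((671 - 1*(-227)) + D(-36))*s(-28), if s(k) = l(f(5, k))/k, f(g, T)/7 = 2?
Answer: -5530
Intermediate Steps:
f(g, T) = 14 (f(g, T) = 7*2 = 14)
l(U) = U²
s(k) = 196/k (s(k) = 14²/k = 196/k)
((671 - 1*(-227)) + D(-36))*s(-28) = ((671 - 1*(-227)) + 3*(-36))*(196/(-28)) = ((671 + 227) - 108)*(196*(-1/28)) = (898 - 108)*(-7) = 790*(-7) = -5530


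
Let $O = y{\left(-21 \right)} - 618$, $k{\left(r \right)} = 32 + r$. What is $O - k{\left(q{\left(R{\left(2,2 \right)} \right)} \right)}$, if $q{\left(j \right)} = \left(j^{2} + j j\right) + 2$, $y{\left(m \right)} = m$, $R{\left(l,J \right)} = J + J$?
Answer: $-705$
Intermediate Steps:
$R{\left(l,J \right)} = 2 J$
$q{\left(j \right)} = 2 + 2 j^{2}$ ($q{\left(j \right)} = \left(j^{2} + j^{2}\right) + 2 = 2 j^{2} + 2 = 2 + 2 j^{2}$)
$O = -639$ ($O = -21 - 618 = -639$)
$O - k{\left(q{\left(R{\left(2,2 \right)} \right)} \right)} = -639 - \left(32 + \left(2 + 2 \left(2 \cdot 2\right)^{2}\right)\right) = -639 - \left(32 + \left(2 + 2 \cdot 4^{2}\right)\right) = -639 - \left(32 + \left(2 + 2 \cdot 16\right)\right) = -639 - \left(32 + \left(2 + 32\right)\right) = -639 - \left(32 + 34\right) = -639 - 66 = -705$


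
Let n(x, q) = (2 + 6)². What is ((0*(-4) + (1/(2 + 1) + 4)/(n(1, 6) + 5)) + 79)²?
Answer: 267845956/42849 ≈ 6250.9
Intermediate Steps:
n(x, q) = 64 (n(x, q) = 8² = 64)
((0*(-4) + (1/(2 + 1) + 4)/(n(1, 6) + 5)) + 79)² = ((0*(-4) + (1/(2 + 1) + 4)/(64 + 5)) + 79)² = ((0 + (1/3 + 4)/69) + 79)² = ((0 + (⅓ + 4)*(1/69)) + 79)² = ((0 + (13/3)*(1/69)) + 79)² = ((0 + 13/207) + 79)² = (13/207 + 79)² = (16366/207)² = 267845956/42849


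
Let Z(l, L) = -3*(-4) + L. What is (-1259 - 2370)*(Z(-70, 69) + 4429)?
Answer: -16366790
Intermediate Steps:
Z(l, L) = 12 + L
(-1259 - 2370)*(Z(-70, 69) + 4429) = (-1259 - 2370)*((12 + 69) + 4429) = -3629*(81 + 4429) = -3629*4510 = -16366790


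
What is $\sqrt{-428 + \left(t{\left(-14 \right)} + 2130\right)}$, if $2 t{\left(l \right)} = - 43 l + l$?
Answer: $2 \sqrt{499} \approx 44.677$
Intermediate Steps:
$t{\left(l \right)} = - 21 l$ ($t{\left(l \right)} = \frac{- 43 l + l}{2} = \frac{\left(-42\right) l}{2} = - 21 l$)
$\sqrt{-428 + \left(t{\left(-14 \right)} + 2130\right)} = \sqrt{-428 + \left(\left(-21\right) \left(-14\right) + 2130\right)} = \sqrt{-428 + \left(294 + 2130\right)} = \sqrt{-428 + 2424} = \sqrt{1996} = 2 \sqrt{499}$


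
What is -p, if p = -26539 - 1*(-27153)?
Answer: -614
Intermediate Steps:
p = 614 (p = -26539 + 27153 = 614)
-p = -1*614 = -614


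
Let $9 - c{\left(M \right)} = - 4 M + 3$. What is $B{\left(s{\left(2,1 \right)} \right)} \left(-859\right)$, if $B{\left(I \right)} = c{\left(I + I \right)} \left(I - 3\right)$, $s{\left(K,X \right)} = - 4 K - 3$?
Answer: $-986132$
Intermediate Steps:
$s{\left(K,X \right)} = -3 - 4 K$
$c{\left(M \right)} = 6 + 4 M$ ($c{\left(M \right)} = 9 - \left(- 4 M + 3\right) = 9 - \left(3 - 4 M\right) = 9 + \left(-3 + 4 M\right) = 6 + 4 M$)
$B{\left(I \right)} = \left(-3 + I\right) \left(6 + 8 I\right)$ ($B{\left(I \right)} = \left(6 + 4 \left(I + I\right)\right) \left(I - 3\right) = \left(6 + 4 \cdot 2 I\right) \left(-3 + I\right) = \left(6 + 8 I\right) \left(-3 + I\right) = \left(-3 + I\right) \left(6 + 8 I\right)$)
$B{\left(s{\left(2,1 \right)} \right)} \left(-859\right) = 2 \left(-3 - 11\right) \left(3 + 4 \left(-3 - 8\right)\right) \left(-859\right) = 2 \left(-3 - 11\right) \left(3 + 4 \left(-11\right)\right) \left(-859\right) = 2 \left(-14\right) \left(3 - 44\right) \left(-859\right) = 2 \left(-14\right) \left(-41\right) \left(-859\right) = 1148 \left(-859\right) = -986132$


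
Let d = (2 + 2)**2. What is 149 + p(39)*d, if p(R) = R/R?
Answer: 165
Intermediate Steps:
p(R) = 1
d = 16 (d = 4**2 = 16)
149 + p(39)*d = 149 + 1*16 = 149 + 16 = 165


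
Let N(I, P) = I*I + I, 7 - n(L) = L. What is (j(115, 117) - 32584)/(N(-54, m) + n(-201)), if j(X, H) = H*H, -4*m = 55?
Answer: -3779/614 ≈ -6.1547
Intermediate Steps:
m = -55/4 (m = -¼*55 = -55/4 ≈ -13.750)
j(X, H) = H²
n(L) = 7 - L
N(I, P) = I + I² (N(I, P) = I² + I = I + I²)
(j(115, 117) - 32584)/(N(-54, m) + n(-201)) = (117² - 32584)/(-54*(1 - 54) + (7 - 1*(-201))) = (13689 - 32584)/(-54*(-53) + (7 + 201)) = -18895/(2862 + 208) = -18895/3070 = -18895*1/3070 = -3779/614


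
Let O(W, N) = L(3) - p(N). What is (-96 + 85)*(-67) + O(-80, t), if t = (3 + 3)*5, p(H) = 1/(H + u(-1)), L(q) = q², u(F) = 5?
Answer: 26109/35 ≈ 745.97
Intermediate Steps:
p(H) = 1/(5 + H) (p(H) = 1/(H + 5) = 1/(5 + H))
t = 30 (t = 6*5 = 30)
O(W, N) = 9 - 1/(5 + N) (O(W, N) = 3² - 1/(5 + N) = 9 - 1/(5 + N))
(-96 + 85)*(-67) + O(-80, t) = (-96 + 85)*(-67) + (44 + 9*30)/(5 + 30) = -11*(-67) + (44 + 270)/35 = 737 + (1/35)*314 = 737 + 314/35 = 26109/35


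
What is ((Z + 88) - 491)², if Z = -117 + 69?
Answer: 203401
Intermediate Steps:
Z = -48
((Z + 88) - 491)² = ((-48 + 88) - 491)² = (40 - 491)² = (-451)² = 203401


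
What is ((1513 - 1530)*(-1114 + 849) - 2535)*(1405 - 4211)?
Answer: -5527820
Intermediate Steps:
((1513 - 1530)*(-1114 + 849) - 2535)*(1405 - 4211) = (-17*(-265) - 2535)*(-2806) = (4505 - 2535)*(-2806) = 1970*(-2806) = -5527820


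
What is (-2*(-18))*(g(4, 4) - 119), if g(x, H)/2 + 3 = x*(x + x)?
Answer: -2196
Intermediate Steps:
g(x, H) = -6 + 4*x² (g(x, H) = -6 + 2*(x*(x + x)) = -6 + 2*(x*(2*x)) = -6 + 2*(2*x²) = -6 + 4*x²)
(-2*(-18))*(g(4, 4) - 119) = (-2*(-18))*((-6 + 4*4²) - 119) = 36*((-6 + 4*16) - 119) = 36*((-6 + 64) - 119) = 36*(58 - 119) = 36*(-61) = -2196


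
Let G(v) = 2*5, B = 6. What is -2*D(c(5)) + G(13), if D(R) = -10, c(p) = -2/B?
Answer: 30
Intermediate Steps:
G(v) = 10
c(p) = -⅓ (c(p) = -2/6 = -2*⅙ = -⅓)
-2*D(c(5)) + G(13) = -2*(-10) + 10 = 20 + 10 = 30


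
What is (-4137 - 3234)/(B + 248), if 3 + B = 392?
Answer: -81/7 ≈ -11.571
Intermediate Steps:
B = 389 (B = -3 + 392 = 389)
(-4137 - 3234)/(B + 248) = (-4137 - 3234)/(389 + 248) = -7371/637 = -7371*1/637 = -81/7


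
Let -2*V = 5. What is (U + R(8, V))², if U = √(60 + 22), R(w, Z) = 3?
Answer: (3 + √82)² ≈ 145.33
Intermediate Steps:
V = -5/2 (V = -½*5 = -5/2 ≈ -2.5000)
U = √82 ≈ 9.0554
(U + R(8, V))² = (√82 + 3)² = (3 + √82)²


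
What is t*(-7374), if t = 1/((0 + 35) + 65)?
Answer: -3687/50 ≈ -73.740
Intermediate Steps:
t = 1/100 (t = 1/(35 + 65) = 1/100 ≈ 0.010000)
t*(-7374) = (1/100)*(-7374) = -3687/50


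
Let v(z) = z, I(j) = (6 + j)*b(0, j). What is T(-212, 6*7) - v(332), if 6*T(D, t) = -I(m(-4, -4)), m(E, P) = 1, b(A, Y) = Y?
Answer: -1999/6 ≈ -333.17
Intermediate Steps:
I(j) = j*(6 + j) (I(j) = (6 + j)*j = j*(6 + j))
T(D, t) = -7/6 (T(D, t) = (-(6 + 1))/6 = (-7)/6 = (-1*7)/6 = (1/6)*(-7) = -7/6)
T(-212, 6*7) - v(332) = -7/6 - 1*332 = -7/6 - 332 = -1999/6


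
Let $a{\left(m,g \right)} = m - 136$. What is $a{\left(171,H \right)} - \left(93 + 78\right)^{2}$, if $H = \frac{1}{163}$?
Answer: $-29206$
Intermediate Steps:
$H = \frac{1}{163} \approx 0.006135$
$a{\left(m,g \right)} = -136 + m$
$a{\left(171,H \right)} - \left(93 + 78\right)^{2} = \left(-136 + 171\right) - \left(93 + 78\right)^{2} = 35 - 171^{2} = 35 - 29241 = -29206$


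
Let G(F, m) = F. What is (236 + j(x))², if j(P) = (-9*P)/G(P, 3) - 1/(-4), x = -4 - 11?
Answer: 826281/16 ≈ 51643.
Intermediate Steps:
x = -15
j(P) = -35/4 (j(P) = (-9*P)/P - 1/(-4) = -9 - 1*(-¼) = -9 + ¼ = -35/4)
(236 + j(x))² = (236 - 35/4)² = (909/4)² = 826281/16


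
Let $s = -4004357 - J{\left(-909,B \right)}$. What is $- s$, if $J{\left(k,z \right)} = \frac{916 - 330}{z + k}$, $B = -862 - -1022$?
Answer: $\frac{2999262807}{749} \approx 4.0044 \cdot 10^{6}$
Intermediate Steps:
$B = 160$ ($B = -862 + 1022 = 160$)
$J{\left(k,z \right)} = \frac{586}{k + z}$
$s = - \frac{2999262807}{749}$ ($s = -4004357 - \frac{586}{-909 + 160} = -4004357 - \frac{586}{-749} = -4004357 - 586 \left(- \frac{1}{749}\right) = -4004357 - - \frac{586}{749} = -4004357 + \frac{586}{749} = - \frac{2999262807}{749} \approx -4.0044 \cdot 10^{6}$)
$- s = \left(-1\right) \left(- \frac{2999262807}{749}\right) = \frac{2999262807}{749}$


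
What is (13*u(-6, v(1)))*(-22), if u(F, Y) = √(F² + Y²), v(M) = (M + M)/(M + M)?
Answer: -286*√37 ≈ -1739.7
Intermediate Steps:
v(M) = 1 (v(M) = (2*M)/((2*M)) = (2*M)*(1/(2*M)) = 1)
(13*u(-6, v(1)))*(-22) = (13*√((-6)² + 1²))*(-22) = (13*√(36 + 1))*(-22) = (13*√37)*(-22) = -286*√37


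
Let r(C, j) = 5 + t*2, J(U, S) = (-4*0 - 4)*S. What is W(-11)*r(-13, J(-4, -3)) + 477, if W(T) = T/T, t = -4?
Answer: 474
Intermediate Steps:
W(T) = 1
J(U, S) = -4*S (J(U, S) = (0 - 4)*S = -4*S)
r(C, j) = -3 (r(C, j) = 5 - 4*2 = 5 - 8 = -3)
W(-11)*r(-13, J(-4, -3)) + 477 = 1*(-3) + 477 = -3 + 477 = 474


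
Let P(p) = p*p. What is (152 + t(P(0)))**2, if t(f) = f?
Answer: 23104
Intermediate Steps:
P(p) = p**2
(152 + t(P(0)))**2 = (152 + 0**2)**2 = (152 + 0)**2 = 152**2 = 23104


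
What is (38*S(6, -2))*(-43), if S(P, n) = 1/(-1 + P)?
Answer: -1634/5 ≈ -326.80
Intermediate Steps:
(38*S(6, -2))*(-43) = (38/(-1 + 6))*(-43) = (38/5)*(-43) = -1634/5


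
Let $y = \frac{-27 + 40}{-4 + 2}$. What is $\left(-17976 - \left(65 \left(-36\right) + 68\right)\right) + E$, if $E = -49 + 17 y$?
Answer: $- \frac{31727}{2} \approx -15864.0$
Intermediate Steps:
$y = - \frac{13}{2}$ ($y = \frac{13}{-2} = 13 \left(- \frac{1}{2}\right) = - \frac{13}{2} \approx -6.5$)
$E = - \frac{319}{2}$ ($E = -49 + 17 \left(- \frac{13}{2}\right) = -49 - \frac{221}{2} = - \frac{319}{2} \approx -159.5$)
$\left(-17976 - \left(65 \left(-36\right) + 68\right)\right) + E = \left(-17976 - \left(65 \left(-36\right) + 68\right)\right) - \frac{319}{2} = \left(-17976 - \left(-2340 + 68\right)\right) - \frac{319}{2} = \left(-17976 - -2272\right) - \frac{319}{2} = \left(-17976 + 2272\right) - \frac{319}{2} = -15704 - \frac{319}{2} = - \frac{31727}{2}$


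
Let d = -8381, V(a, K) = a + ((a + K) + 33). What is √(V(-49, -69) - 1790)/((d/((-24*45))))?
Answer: 2160*I*√481/8381 ≈ 5.6524*I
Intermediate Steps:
V(a, K) = 33 + K + 2*a (V(a, K) = a + ((K + a) + 33) = a + (33 + K + a) = 33 + K + 2*a)
√(V(-49, -69) - 1790)/((d/((-24*45)))) = √((33 - 69 + 2*(-49)) - 1790)/((-8381/((-24*45)))) = √((33 - 69 - 98) - 1790)/((-8381/(-1080))) = √(-134 - 1790)/((-8381*(-1/1080))) = √(-1924)/(8381/1080) = (2*I*√481)*(1080/8381) = 2160*I*√481/8381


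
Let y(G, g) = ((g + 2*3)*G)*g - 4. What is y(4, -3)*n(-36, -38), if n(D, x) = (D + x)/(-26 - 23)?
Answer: -2960/49 ≈ -60.408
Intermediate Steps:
n(D, x) = -D/49 - x/49 (n(D, x) = (D + x)/(-49) = (D + x)*(-1/49) = -D/49 - x/49)
y(G, g) = -4 + G*g*(6 + g) (y(G, g) = ((g + 6)*G)*g - 4 = ((6 + g)*G)*g - 4 = (G*(6 + g))*g - 4 = G*g*(6 + g) - 4 = -4 + G*g*(6 + g))
y(4, -3)*n(-36, -38) = (-4 + 4*(-3)² + 6*4*(-3))*(-1/49*(-36) - 1/49*(-38)) = (-4 + 4*9 - 72)*(36/49 + 38/49) = (-4 + 36 - 72)*(74/49) = -40*74/49 = -2960/49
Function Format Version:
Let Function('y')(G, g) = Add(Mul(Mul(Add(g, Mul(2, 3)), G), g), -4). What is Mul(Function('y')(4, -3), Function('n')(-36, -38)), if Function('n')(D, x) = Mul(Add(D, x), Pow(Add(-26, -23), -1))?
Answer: Rational(-2960, 49) ≈ -60.408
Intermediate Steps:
Function('n')(D, x) = Add(Mul(Rational(-1, 49), D), Mul(Rational(-1, 49), x)) (Function('n')(D, x) = Mul(Add(D, x), Pow(-49, -1)) = Mul(Add(D, x), Rational(-1, 49)) = Add(Mul(Rational(-1, 49), D), Mul(Rational(-1, 49), x)))
Function('y')(G, g) = Add(-4, Mul(G, g, Add(6, g))) (Function('y')(G, g) = Add(Mul(Mul(Add(g, 6), G), g), -4) = Add(Mul(Mul(Add(6, g), G), g), -4) = Add(Mul(Mul(G, Add(6, g)), g), -4) = Add(Mul(G, g, Add(6, g)), -4) = Add(-4, Mul(G, g, Add(6, g))))
Mul(Function('y')(4, -3), Function('n')(-36, -38)) = Mul(Add(-4, Mul(4, Pow(-3, 2)), Mul(6, 4, -3)), Add(Mul(Rational(-1, 49), -36), Mul(Rational(-1, 49), -38))) = Mul(Add(-4, Mul(4, 9), -72), Add(Rational(36, 49), Rational(38, 49))) = Mul(Add(-4, 36, -72), Rational(74, 49)) = Mul(-40, Rational(74, 49)) = Rational(-2960, 49)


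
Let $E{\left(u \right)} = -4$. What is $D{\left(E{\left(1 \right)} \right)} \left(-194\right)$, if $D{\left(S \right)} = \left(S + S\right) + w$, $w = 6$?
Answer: $388$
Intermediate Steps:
$D{\left(S \right)} = 6 + 2 S$ ($D{\left(S \right)} = \left(S + S\right) + 6 = 2 S + 6 = 6 + 2 S$)
$D{\left(E{\left(1 \right)} \right)} \left(-194\right) = \left(6 + 2 \left(-4\right)\right) \left(-194\right) = \left(6 - 8\right) \left(-194\right) = \left(-2\right) \left(-194\right) = 388$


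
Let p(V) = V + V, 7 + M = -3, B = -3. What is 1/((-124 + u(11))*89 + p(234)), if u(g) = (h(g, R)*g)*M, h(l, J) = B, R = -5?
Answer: 1/18802 ≈ 5.3186e-5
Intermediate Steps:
M = -10 (M = -7 - 3 = -10)
h(l, J) = -3
u(g) = 30*g (u(g) = -3*g*(-10) = 30*g)
p(V) = 2*V
1/((-124 + u(11))*89 + p(234)) = 1/((-124 + 30*11)*89 + 2*234) = 1/((-124 + 330)*89 + 468) = 1/(206*89 + 468) = 1/(18334 + 468) = 1/18802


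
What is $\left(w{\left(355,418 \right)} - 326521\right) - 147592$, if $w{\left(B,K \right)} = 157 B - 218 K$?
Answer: $-509502$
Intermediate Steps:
$w{\left(B,K \right)} = - 218 K + 157 B$
$\left(w{\left(355,418 \right)} - 326521\right) - 147592 = \left(\left(\left(-218\right) 418 + 157 \cdot 355\right) - 326521\right) - 147592 = \left(\left(-91124 + 55735\right) - 326521\right) - 147592 = \left(-35389 - 326521\right) - 147592 = -361910 - 147592 = -509502$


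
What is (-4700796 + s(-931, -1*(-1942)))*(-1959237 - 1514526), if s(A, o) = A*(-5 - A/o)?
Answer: 31683402330239829/1942 ≈ 1.6315e+13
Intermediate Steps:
s(A, o) = A*(-5 - A/o)
(-4700796 + s(-931, -1*(-1942)))*(-1959237 - 1514526) = (-4700796 - 1*(-931)*(-931 + 5*(-1*(-1942)))/(-1*(-1942)))*(-1959237 - 1514526) = (-4700796 - 1*(-931)*(-931 + 5*1942)/1942)*(-3473763) = (-4700796 - 1*(-931)*1/1942*(-931 + 9710))*(-3473763) = (-4700796 - 1*(-931)*1/1942*8779)*(-3473763) = (-4700796 + 8173249/1942)*(-3473763) = -9120772583/1942*(-3473763) = 31683402330239829/1942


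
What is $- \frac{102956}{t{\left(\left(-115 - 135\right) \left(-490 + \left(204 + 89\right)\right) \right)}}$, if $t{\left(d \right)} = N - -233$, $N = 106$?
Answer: $- \frac{102956}{339} \approx -303.71$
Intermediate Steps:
$t{\left(d \right)} = 339$ ($t{\left(d \right)} = 106 - -233 = 106 + 233 = 339$)
$- \frac{102956}{t{\left(\left(-115 - 135\right) \left(-490 + \left(204 + 89\right)\right) \right)}} = - \frac{102956}{339}$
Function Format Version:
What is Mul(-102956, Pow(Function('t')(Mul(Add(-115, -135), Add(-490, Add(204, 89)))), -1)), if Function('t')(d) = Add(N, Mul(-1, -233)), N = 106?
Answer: Rational(-102956, 339) ≈ -303.71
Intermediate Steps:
Function('t')(d) = 339 (Function('t')(d) = Add(106, Mul(-1, -233)) = Add(106, 233) = 339)
Mul(-102956, Pow(Function('t')(Mul(Add(-115, -135), Add(-490, Add(204, 89)))), -1)) = Mul(-102956, Pow(339, -1)) = Mul(-102956, Rational(1, 339)) = Rational(-102956, 339)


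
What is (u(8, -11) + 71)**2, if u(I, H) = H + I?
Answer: 4624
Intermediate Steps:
(u(8, -11) + 71)**2 = ((-11 + 8) + 71)**2 = (-3 + 71)**2 = 68**2 = 4624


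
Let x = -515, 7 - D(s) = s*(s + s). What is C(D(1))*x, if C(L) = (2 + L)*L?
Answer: -18025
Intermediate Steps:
D(s) = 7 - 2*s**2 (D(s) = 7 - s*(s + s) = 7 - s*2*s = 7 - 2*s**2)
C(L) = L*(2 + L)
C(D(1))*x = ((7 - 2*1**2)*(2 + (7 - 2*1**2)))*(-515) = ((7 - 2*1)*(2 + (7 - 2*1)))*(-515) = ((7 - 2)*(2 + (7 - 2)))*(-515) = (5*(2 + 5))*(-515) = (5*7)*(-515) = 35*(-515) = -18025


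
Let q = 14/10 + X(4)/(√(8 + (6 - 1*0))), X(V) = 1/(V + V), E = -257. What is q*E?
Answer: -1799/5 - 257*√14/112 ≈ -368.39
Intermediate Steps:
X(V) = 1/(2*V)
q = 7/5 + √14/112 (q = 14/10 + ((½)/4)/(√(8 + (6 - 1*0))) = 14*(⅒) + ((½)*(¼))/(√(8 + (6 + 0))) = 7/5 + 1/(8*(√(8 + 6))) = 7/5 + 1/(8*(√14)) = 7/5 + (√14/14)/8 = 7/5 + √14/112 ≈ 1.4334)
q*E = (7/5 + √14/112)*(-257) = -1799/5 - 257*√14/112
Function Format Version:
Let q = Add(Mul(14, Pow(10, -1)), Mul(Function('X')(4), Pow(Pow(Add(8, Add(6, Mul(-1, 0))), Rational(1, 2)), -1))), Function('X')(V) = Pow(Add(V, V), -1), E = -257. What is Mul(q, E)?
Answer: Add(Rational(-1799, 5), Mul(Rational(-257, 112), Pow(14, Rational(1, 2)))) ≈ -368.39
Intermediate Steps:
Function('X')(V) = Mul(Rational(1, 2), Pow(V, -1)) (Function('X')(V) = Pow(Mul(2, V), -1) = Mul(Rational(1, 2), Pow(V, -1)))
q = Add(Rational(7, 5), Mul(Rational(1, 112), Pow(14, Rational(1, 2)))) (q = Add(Mul(14, Pow(10, -1)), Mul(Mul(Rational(1, 2), Pow(4, -1)), Pow(Pow(Add(8, Add(6, Mul(-1, 0))), Rational(1, 2)), -1))) = Add(Mul(14, Rational(1, 10)), Mul(Mul(Rational(1, 2), Rational(1, 4)), Pow(Pow(Add(8, Add(6, 0)), Rational(1, 2)), -1))) = Add(Rational(7, 5), Mul(Rational(1, 8), Pow(Pow(Add(8, 6), Rational(1, 2)), -1))) = Add(Rational(7, 5), Mul(Rational(1, 8), Pow(Pow(14, Rational(1, 2)), -1))) = Add(Rational(7, 5), Mul(Rational(1, 8), Mul(Rational(1, 14), Pow(14, Rational(1, 2))))) = Add(Rational(7, 5), Mul(Rational(1, 112), Pow(14, Rational(1, 2)))) ≈ 1.4334)
Mul(q, E) = Mul(Add(Rational(7, 5), Mul(Rational(1, 112), Pow(14, Rational(1, 2)))), -257) = Add(Rational(-1799, 5), Mul(Rational(-257, 112), Pow(14, Rational(1, 2))))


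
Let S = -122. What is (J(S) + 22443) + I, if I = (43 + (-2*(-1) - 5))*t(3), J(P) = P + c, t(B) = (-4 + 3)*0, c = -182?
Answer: 22139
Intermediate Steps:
t(B) = 0 (t(B) = -1*0 = 0)
J(P) = -182 + P (J(P) = P - 182 = -182 + P)
I = 0 (I = (43 + (-2*(-1) - 5))*0 = (43 + (2 - 5))*0 = (43 - 3)*0 = 40*0 = 0)
(J(S) + 22443) + I = ((-182 - 122) + 22443) + 0 = (-304 + 22443) + 0 = 22139 + 0 = 22139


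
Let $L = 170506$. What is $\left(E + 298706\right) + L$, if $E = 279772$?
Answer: $748984$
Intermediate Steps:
$\left(E + 298706\right) + L = \left(279772 + 298706\right) + 170506 = 578478 + 170506 = 748984$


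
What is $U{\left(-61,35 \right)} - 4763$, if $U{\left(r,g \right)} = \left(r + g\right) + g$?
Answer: $-4754$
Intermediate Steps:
$U{\left(r,g \right)} = r + 2 g$ ($U{\left(r,g \right)} = \left(g + r\right) + g = r + 2 g$)
$U{\left(-61,35 \right)} - 4763 = \left(-61 + 2 \cdot 35\right) - 4763 = \left(-61 + 70\right) - 4763 = 9 - 4763 = -4754$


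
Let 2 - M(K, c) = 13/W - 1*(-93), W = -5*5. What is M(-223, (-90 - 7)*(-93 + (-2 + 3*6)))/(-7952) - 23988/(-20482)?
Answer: 171969453/145422200 ≈ 1.1826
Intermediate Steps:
W = -25
M(K, c) = -2262/25 (M(K, c) = 2 - (13/(-25) - 1*(-93)) = 2 - (13*(-1/25) + 93) = 2 - (-13/25 + 93) = 2 - 1*2312/25 = 2 - 2312/25 = -2262/25)
M(-223, (-90 - 7)*(-93 + (-2 + 3*6)))/(-7952) - 23988/(-20482) = -2262/25/(-7952) - 23988/(-20482) = -2262/25*(-1/7952) - 23988*(-1/20482) = 1131/99400 + 11994/10241 = 171969453/145422200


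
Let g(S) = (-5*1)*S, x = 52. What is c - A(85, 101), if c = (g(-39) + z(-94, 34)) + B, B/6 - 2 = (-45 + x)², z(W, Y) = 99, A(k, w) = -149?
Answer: 749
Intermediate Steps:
g(S) = -5*S
B = 306 (B = 12 + 6*(-45 + 52)² = 12 + 6*7² = 12 + 6*49 = 12 + 294 = 306)
c = 600 (c = (-5*(-39) + 99) + 306 = (195 + 99) + 306 = 294 + 306 = 600)
c - A(85, 101) = 600 - 1*(-149) = 600 + 149 = 749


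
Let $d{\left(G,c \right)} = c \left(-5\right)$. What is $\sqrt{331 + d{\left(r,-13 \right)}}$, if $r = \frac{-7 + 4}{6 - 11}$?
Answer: $6 \sqrt{11} \approx 19.9$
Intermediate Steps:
$r = \frac{3}{5}$ ($r = - \frac{3}{-5} = \left(-3\right) \left(- \frac{1}{5}\right) = \frac{3}{5} \approx 0.6$)
$d{\left(G,c \right)} = - 5 c$
$\sqrt{331 + d{\left(r,-13 \right)}} = \sqrt{331 - -65} = \sqrt{331 + 65} = \sqrt{396} = 6 \sqrt{11}$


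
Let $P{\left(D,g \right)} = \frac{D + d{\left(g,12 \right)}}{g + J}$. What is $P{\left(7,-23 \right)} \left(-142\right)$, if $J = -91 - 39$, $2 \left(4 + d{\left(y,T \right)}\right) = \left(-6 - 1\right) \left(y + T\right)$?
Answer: $\frac{5893}{153} \approx 38.516$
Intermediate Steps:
$d{\left(y,T \right)} = -4 - \frac{7 T}{2} - \frac{7 y}{2}$ ($d{\left(y,T \right)} = -4 + \frac{\left(-6 - 1\right) \left(y + T\right)}{2} = -4 + \frac{\left(-7\right) \left(T + y\right)}{2} = -4 + \frac{- 7 T - 7 y}{2} = -4 - \left(\frac{7 T}{2} + \frac{7 y}{2}\right) = -4 - \frac{7 T}{2} - \frac{7 y}{2}$)
$J = -130$
$P{\left(D,g \right)} = \frac{-46 + D - \frac{7 g}{2}}{-130 + g}$ ($P{\left(D,g \right)} = \frac{D - \left(46 + \frac{7 g}{2}\right)}{g - 130} = \frac{D - \left(46 + \frac{7 g}{2}\right)}{-130 + g} = \frac{-46 + D - \frac{7 g}{2}}{-130 + g}$)
$P{\left(7,-23 \right)} \left(-142\right) = \frac{-46 + 7 - - \frac{161}{2}}{-130 - 23} \left(-142\right) = \frac{-46 + 7 + \frac{161}{2}}{-153} \left(-142\right) = \left(- \frac{1}{153}\right) \frac{83}{2} \left(-142\right) = \left(- \frac{83}{306}\right) \left(-142\right) = \frac{5893}{153}$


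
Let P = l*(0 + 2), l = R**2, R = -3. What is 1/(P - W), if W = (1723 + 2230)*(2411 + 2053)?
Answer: -1/17646174 ≈ -5.6669e-8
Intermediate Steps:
l = 9 (l = (-3)**2 = 9)
W = 17646192 (W = 3953*4464 = 17646192)
P = 18 (P = 9*(0 + 2) = 9*2 = 18)
1/(P - W) = 1/(18 - 1*17646192) = 1/(18 - 17646192) = 1/(-17646174) = -1/17646174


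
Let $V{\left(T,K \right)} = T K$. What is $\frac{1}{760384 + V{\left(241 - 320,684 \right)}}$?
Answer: $\frac{1}{706348} \approx 1.4157 \cdot 10^{-6}$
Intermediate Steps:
$V{\left(T,K \right)} = K T$
$\frac{1}{760384 + V{\left(241 - 320,684 \right)}} = \frac{1}{760384 + 684 \left(241 - 320\right)} = \frac{1}{760384 + 684 \left(-79\right)} = \frac{1}{760384 - 54036} = \frac{1}{706348}$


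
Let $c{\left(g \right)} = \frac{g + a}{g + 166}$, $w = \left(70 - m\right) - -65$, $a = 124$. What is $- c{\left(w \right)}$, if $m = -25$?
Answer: $- \frac{142}{163} \approx -0.87117$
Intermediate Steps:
$w = 160$ ($w = \left(70 - -25\right) - -65 = \left(70 + 25\right) + 65 = 95 + 65 = 160$)
$c{\left(g \right)} = \frac{124 + g}{166 + g}$ ($c{\left(g \right)} = \frac{g + 124}{g + 166} = \frac{124 + g}{166 + g}$)
$- c{\left(w \right)} = - \frac{124 + 160}{166 + 160} = - \frac{284}{326} = \left(-1\right) \frac{142}{163} = - \frac{142}{163}$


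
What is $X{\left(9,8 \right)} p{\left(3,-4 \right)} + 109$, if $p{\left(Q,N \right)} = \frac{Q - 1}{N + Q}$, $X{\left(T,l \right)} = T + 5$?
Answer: $81$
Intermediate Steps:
$X{\left(T,l \right)} = 5 + T$
$p{\left(Q,N \right)} = \frac{-1 + Q}{N + Q}$
$X{\left(9,8 \right)} p{\left(3,-4 \right)} + 109 = \left(5 + 9\right) \frac{-1 + 3}{-4 + 3} + 109 = 14 \frac{1}{-1} \cdot 2 + 109 = 14 \left(\left(-1\right) 2\right) + 109 = 14 \left(-2\right) + 109 = -28 + 109 = 81$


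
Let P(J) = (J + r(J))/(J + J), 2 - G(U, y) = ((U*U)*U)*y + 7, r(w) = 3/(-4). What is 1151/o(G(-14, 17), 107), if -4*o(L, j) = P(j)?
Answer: -3941024/425 ≈ -9273.0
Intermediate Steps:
r(w) = -3/4 (r(w) = 3*(-1/4) = -3/4)
G(U, y) = -5 - y*U**3 (G(U, y) = 2 - (((U*U)*U)*y + 7) = 2 - ((U**2*U)*y + 7) = 2 - (U**3*y + 7) = 2 - (y*U**3 + 7) = 2 - (7 + y*U**3) = 2 + (-7 - y*U**3) = -5 - y*U**3)
P(J) = (-3/4 + J)/(2*J) (P(J) = (J - 3/4)/(J + J) = (-3/4 + J)/((2*J)) = (-3/4 + J)*(1/(2*J)) = (-3/4 + J)/(2*J))
o(L, j) = -(-3 + 4*j)/(32*j)
1151/o(G(-14, 17), 107) = 1151/(((1/32)*(3 - 4*107)/107)) = 1151/(((1/32)*(1/107)*(3 - 428))) = 1151/(((1/32)*(1/107)*(-425))) = 1151/(-425/3424) = 1151*(-3424/425) = -3941024/425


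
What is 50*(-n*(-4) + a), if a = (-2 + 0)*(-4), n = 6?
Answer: 1600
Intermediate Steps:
a = 8 (a = -2*(-4) = 8)
50*(-n*(-4) + a) = 50*(-1*6*(-4) + 8) = 50*(-6*(-4) + 8) = 50*(24 + 8) = 50*32 = 1600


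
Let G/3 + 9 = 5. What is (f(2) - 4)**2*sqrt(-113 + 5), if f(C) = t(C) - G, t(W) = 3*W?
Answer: 1176*I*sqrt(3) ≈ 2036.9*I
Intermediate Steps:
G = -12 (G = -27 + 3*5 = -27 + 15 = -12)
f(C) = 12 + 3*C (f(C) = 3*C - 1*(-12) = 3*C + 12 = 12 + 3*C)
(f(2) - 4)**2*sqrt(-113 + 5) = ((12 + 3*2) - 4)**2*sqrt(-113 + 5) = ((12 + 6) - 4)**2*sqrt(-108) = (18 - 4)**2*(6*I*sqrt(3)) = 14**2*(6*I*sqrt(3)) = 196*(6*I*sqrt(3)) = 1176*I*sqrt(3)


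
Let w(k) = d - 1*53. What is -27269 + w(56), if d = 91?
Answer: -27231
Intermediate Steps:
w(k) = 38 (w(k) = 91 - 1*53 = 91 - 53 = 38)
-27269 + w(56) = -27269 + 38 = -27231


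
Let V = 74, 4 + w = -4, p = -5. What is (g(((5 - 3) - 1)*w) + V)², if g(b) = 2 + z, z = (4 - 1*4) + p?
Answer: 5041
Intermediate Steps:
w = -8 (w = -4 - 4 = -8)
z = -5 (z = (4 - 1*4) - 5 = (4 - 4) - 5 = 0 - 5 = -5)
g(b) = -3 (g(b) = 2 - 5 = -3)
(g(((5 - 3) - 1)*w) + V)² = (-3 + 74)² = 71² = 5041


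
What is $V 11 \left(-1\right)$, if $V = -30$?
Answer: $330$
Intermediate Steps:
$V 11 \left(-1\right) = \left(-30\right) 11 \left(-1\right) = \left(-330\right) \left(-1\right) = 330$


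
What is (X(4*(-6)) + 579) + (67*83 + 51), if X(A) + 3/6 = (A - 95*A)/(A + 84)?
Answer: 62281/10 ≈ 6228.1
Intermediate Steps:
X(A) = -1/2 - 94*A/(84 + A) (X(A) = -1/2 + (A - 95*A)/(A + 84) = -1/2 + (-94*A)/(84 + A) = -1/2 - 94*A/(84 + A))
(X(4*(-6)) + 579) + (67*83 + 51) = (21*(-4 - 36*(-6))/(2*(84 + 4*(-6))) + 579) + (67*83 + 51) = (21*(-4 - 9*(-24))/(2*(84 - 24)) + 579) + (5561 + 51) = ((21/2)*(-4 + 216)/60 + 579) + 5612 = ((21/2)*(1/60)*212 + 579) + 5612 = (371/10 + 579) + 5612 = 6161/10 + 5612 = 62281/10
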